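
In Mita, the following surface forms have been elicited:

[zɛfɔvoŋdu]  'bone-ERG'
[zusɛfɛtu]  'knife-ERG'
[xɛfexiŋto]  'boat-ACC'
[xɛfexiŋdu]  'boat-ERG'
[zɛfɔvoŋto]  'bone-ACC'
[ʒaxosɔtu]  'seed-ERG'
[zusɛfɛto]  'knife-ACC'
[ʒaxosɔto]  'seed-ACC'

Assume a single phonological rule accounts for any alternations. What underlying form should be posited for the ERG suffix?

/-du/

The ERG morpheme has two allomorphs, [-du] and [-tu].
The ACC suffix, which begins with [t], is invariant after every stem; so [t] is not altered by any rule here.
So the underlying form is /-du/, and voiced stops become voiceless after a vowel.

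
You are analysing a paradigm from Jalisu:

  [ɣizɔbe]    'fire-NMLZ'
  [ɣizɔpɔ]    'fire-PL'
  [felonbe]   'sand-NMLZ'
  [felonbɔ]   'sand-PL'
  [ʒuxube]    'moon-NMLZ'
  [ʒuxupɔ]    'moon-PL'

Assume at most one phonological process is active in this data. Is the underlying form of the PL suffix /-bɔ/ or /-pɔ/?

The PL suffix surfaces as [-bɔ] and [-pɔ], depending on the final segment of the stem.
By contrast the NMLZ suffix keeps its initial [b] throughout — that segment must be underlying.
So the underlying form is /-pɔ/, and voiceless stops become voiced after a nasal.

/-pɔ/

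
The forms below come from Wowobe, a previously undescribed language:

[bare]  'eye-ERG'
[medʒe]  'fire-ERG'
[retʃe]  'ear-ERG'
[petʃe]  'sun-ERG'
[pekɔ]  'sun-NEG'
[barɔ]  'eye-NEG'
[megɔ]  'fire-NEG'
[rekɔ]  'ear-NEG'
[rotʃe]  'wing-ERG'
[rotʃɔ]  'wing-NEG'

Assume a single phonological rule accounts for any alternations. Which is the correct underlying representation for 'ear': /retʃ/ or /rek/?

/rek/

'ear' shows [tʃ] ~ [k] at the end of the stem ([retʃe] vs [rekɔ]).
Compare 'wing', with invariant [tʃ] in [rotʃe] and [rotʃɔ]: an analysis with underlying /tʃ/ and a rule producing [k] before the NEG suffix would wrongly predict alternation here too.
So /k/ is underlying, and a rule of palatalization before a front vowel — /k/ and /g/ become palato-alveolar [tʃ] and [dʒ] before a front vowel — gives [tʃ].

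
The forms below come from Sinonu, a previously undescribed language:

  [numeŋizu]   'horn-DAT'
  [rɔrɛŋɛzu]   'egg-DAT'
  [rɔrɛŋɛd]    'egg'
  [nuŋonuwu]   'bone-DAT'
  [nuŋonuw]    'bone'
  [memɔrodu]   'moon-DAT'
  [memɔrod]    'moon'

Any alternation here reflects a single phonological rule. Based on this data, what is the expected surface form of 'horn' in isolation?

The root 'egg' surfaces as [rɔrɛŋɛzu] and [rɔrɛŋɛd], with a stem-final [z] ~ [d] alternation.
The stem 'moon' ([memɔrodu], [memɔrod]) shows [d] unchanged in both environments, so [d] cannot be basic with [z] derived before the DAT suffix.
Therefore /z/ is basic and [d] is derived by word-final hardening (voiced fricatives become stops word-finally).
The one attested form of 'horn', [numeŋizu], shows underlying /numeŋiz/. Applying the same rule word-finally gives [numeŋid].

[numeŋid]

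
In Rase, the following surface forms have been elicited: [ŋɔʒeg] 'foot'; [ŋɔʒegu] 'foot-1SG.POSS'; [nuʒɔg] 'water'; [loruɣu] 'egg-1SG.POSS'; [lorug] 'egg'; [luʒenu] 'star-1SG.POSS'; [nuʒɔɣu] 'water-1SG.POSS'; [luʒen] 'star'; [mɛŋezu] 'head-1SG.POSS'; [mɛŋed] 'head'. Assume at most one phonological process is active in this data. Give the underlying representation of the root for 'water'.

The root 'water' surfaces as [nuʒɔɣu] and [nuʒɔg], with a stem-final [ɣ] ~ [g] alternation.
The stem 'foot' ([ŋɔʒegu], [ŋɔʒeg]) shows [g] unchanged in both environments, so [g] cannot be basic with [ɣ] derived before the 1SG.POSS suffix.
The alternation reflects word-final hardening: voiced fricatives become stops word-finally. /ɣ/ is underlying.
The underlying form of 'water' is therefore /nuʒɔɣ/.

/nuʒɔɣ/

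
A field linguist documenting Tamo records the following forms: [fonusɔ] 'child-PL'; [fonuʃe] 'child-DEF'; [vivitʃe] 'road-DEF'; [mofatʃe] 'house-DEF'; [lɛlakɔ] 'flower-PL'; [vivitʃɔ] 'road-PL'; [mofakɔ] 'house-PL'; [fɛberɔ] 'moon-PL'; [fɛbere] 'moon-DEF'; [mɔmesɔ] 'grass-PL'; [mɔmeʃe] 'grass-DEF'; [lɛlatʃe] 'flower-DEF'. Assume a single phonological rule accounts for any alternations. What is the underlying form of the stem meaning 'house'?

'house' shows [tʃ] ~ [k] at the end of the stem ([mofatʃe] vs [mofakɔ]).
Compare 'road', with invariant [tʃ] in [vivitʃe] and [vivitʃɔ]: an analysis with underlying /tʃ/ and a rule producing [k] before the PL suffix would wrongly predict alternation here too.
So /k/ is underlying, and a rule of palatalization before a front vowel — /k/ and /s/ become palato-alveolar [tʃ] and [ʃ] before a front vowel — gives [tʃ].
Hence 'house' is /mofak/ underlyingly.

/mofak/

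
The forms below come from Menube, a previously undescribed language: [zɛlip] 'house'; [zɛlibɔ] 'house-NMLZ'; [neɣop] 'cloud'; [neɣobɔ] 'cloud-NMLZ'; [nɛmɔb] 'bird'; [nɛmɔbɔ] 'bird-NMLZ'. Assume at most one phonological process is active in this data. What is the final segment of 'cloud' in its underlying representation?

/p/

The root 'cloud' surfaces as [neɣop] and [neɣobɔ], with a stem-final [p] ~ [b] alternation.
If /b/ were underlying and a rule turned it into [p] in isolation, 'bird' would also alternate; but it has [b] in both [nɛmɔb] and [nɛmɔbɔ].
Therefore /p/ is basic and [b] is derived by intervocalic voicing (voiceless stops become voiced between vowels).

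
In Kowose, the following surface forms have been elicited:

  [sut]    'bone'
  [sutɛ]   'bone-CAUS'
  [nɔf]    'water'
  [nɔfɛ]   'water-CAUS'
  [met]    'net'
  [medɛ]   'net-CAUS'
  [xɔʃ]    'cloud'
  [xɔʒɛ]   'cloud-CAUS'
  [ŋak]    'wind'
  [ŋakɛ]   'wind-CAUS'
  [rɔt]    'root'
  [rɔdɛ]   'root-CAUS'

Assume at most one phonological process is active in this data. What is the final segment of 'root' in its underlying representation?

/d/

In [rɔt] and [rɔdɛ] the final segment of 'root' alternates: [t] ~ [d].
If /t/ were underlying and a rule turned it into [d] before the CAUS suffix, 'bone' would also alternate; but it has [t] in both [sut] and [sutɛ].
The alternation reflects word-final obstruent devoicing: voiced obstruents become voiceless word-finally. /d/ is underlying.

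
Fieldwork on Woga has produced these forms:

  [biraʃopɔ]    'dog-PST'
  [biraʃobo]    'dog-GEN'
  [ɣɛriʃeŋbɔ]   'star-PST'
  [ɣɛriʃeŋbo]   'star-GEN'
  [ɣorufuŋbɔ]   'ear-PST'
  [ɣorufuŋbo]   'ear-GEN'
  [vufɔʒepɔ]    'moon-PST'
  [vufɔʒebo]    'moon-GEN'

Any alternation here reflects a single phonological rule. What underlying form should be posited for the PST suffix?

/-pɔ/

The PST morpheme has two allomorphs, [-bɔ] and [-pɔ].
By contrast the GEN suffix keeps its initial [b] throughout — that segment must be underlying.
So the underlying form is /-pɔ/, and voiceless stops become voiced after a nasal.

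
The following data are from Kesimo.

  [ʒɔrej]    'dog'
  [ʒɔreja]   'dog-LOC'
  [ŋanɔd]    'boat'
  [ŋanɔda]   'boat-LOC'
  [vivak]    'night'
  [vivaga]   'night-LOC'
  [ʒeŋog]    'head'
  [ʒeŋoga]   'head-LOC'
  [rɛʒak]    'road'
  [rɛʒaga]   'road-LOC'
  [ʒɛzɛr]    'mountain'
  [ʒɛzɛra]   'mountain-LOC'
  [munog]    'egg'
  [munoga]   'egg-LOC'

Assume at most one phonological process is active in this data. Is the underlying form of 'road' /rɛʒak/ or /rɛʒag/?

/rɛʒak/

'road' shows [k] ~ [g] at the end of the stem ([rɛʒak] vs [rɛʒaga]).
The stem 'head' ([ʒeŋog], [ʒeŋoga]) shows [g] unchanged in both environments, so [g] cannot be basic with [k] derived in isolation.
The underlying segment must be /k/; voiceless stops become voiced between vowels, yielding [g] there.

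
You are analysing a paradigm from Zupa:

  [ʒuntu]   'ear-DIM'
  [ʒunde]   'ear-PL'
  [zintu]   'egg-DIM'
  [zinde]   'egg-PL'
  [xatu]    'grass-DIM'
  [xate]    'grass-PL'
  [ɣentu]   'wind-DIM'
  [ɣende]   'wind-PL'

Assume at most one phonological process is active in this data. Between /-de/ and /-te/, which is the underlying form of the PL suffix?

The PL morpheme has two allomorphs, [-de] and [-te].
The DIM suffix, which begins with [t], is invariant after every stem; so [t] is not altered by any rule here.
So the underlying form is /-de/, and voiced stops become voiceless after a vowel.

/-de/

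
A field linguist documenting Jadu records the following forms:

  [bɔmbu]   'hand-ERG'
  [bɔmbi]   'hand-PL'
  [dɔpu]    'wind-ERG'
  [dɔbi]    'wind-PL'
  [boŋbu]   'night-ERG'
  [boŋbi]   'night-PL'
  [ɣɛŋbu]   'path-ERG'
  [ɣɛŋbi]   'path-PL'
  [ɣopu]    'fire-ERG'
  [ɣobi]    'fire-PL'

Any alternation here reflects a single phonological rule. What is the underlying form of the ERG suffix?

The ERG morpheme has two allomorphs, [-bu] and [-pu].
By contrast the PL suffix keeps its initial [b] throughout — that segment must be underlying.
So the underlying form is /-pu/, and voiceless stops become voiced after a nasal.

/-pu/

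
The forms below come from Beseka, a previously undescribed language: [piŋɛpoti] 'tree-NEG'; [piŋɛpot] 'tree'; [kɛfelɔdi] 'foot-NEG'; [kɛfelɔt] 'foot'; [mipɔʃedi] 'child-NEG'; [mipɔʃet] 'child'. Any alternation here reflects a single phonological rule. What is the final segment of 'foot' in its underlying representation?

/d/

'foot' shows [d] ~ [t] at the end of the stem ([kɛfelɔdi] vs [kɛfelɔt]).
The stem 'tree' ([piŋɛpoti], [piŋɛpot]) shows [t] unchanged in both environments, so [t] cannot be basic with [d] derived before the NEG suffix.
So /d/ is underlying, and a rule of word-final obstruent devoicing — voiced obstruents become voiceless word-finally — gives [t].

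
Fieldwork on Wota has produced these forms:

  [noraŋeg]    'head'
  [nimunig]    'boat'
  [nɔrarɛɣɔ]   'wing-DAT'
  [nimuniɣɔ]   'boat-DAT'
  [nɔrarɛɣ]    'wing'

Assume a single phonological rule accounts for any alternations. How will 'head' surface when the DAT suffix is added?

The stem for 'boat' ends in [ɣ] in [nimuniɣɔ] but [g] in [nimunig].
The stem 'wing' ([nɔrarɛɣɔ], [nɔrarɛɣ]) shows [ɣ] unchanged in both environments, so [ɣ] cannot be basic with [g] derived in isolation.
The alternation reflects intervocalic spirantization: voiced stops become fricatives between vowels. /g/ is underlying.
The one attested form of 'head', [noraŋeg], shows underlying /noraŋeg/. Applying the same rule between vowels gives [noraŋeɣɔ].

[noraŋeɣɔ]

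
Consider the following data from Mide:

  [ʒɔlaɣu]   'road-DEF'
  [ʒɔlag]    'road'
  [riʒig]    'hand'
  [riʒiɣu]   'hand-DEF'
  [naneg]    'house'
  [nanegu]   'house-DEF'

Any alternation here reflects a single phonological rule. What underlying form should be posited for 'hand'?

The root 'hand' surfaces as [riʒig] and [riʒiɣu], with a stem-final [g] ~ [ɣ] alternation.
The stem 'house' ([naneg], [nanegu]) shows [g] unchanged in both environments, so [g] cannot be basic with [ɣ] derived before the DEF suffix.
Therefore /ɣ/ is basic and [g] is derived by word-final hardening (voiced fricatives become stops word-finally).

/riʒiɣ/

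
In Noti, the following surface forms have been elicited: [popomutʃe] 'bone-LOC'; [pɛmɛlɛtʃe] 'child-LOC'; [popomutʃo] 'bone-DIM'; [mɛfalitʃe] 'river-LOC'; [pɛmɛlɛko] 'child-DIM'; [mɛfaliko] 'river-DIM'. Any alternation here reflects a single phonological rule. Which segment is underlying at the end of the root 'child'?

/k/

'child' shows [k] ~ [tʃ] at the end of the stem ([pɛmɛlɛko] vs [pɛmɛlɛtʃe]).
The stem 'bone' ([popomutʃo], [popomutʃe]) shows [tʃ] unchanged in both environments, so [tʃ] cannot be basic with [k] derived before the DIM suffix.
The alternation reflects palatalization before a front vowel: /k/ becomes palato-alveolar [tʃ] before a front vowel. /k/ is underlying.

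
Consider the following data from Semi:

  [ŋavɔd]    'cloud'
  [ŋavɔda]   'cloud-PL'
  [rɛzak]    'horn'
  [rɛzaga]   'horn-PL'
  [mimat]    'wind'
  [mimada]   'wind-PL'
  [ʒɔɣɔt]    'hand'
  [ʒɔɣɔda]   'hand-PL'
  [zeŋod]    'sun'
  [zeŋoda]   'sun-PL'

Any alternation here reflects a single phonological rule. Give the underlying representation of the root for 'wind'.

'wind' shows [t] ~ [d] at the end of the stem ([mimat] vs [mimada]).
Compare 'cloud', with invariant [d] in [ŋavɔd] and [ŋavɔda]: an analysis with underlying /d/ and a rule producing [t] in isolation would wrongly predict alternation here too.
So /t/ is underlying, and a rule of intervocalic voicing — voiceless stops become voiced between vowels — gives [d].
Hence 'wind' is /mimat/ underlyingly.

/mimat/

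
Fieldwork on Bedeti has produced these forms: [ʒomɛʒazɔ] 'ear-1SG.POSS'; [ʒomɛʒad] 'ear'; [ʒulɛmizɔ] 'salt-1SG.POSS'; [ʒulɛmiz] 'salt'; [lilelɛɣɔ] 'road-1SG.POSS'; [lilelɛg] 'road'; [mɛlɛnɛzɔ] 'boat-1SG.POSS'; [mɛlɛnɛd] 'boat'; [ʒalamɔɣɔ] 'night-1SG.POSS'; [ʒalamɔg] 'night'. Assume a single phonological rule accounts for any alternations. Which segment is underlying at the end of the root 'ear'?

The stem for 'ear' ends in [z] in [ʒomɛʒazɔ] but [d] in [ʒomɛʒad].
The stem 'salt' ([ʒulɛmizɔ], [ʒulɛmiz]) shows [z] unchanged in both environments, so [z] cannot be basic with [d] derived in isolation.
Therefore /d/ is basic and [z] is derived by intervocalic spirantization (voiced stops become fricatives between vowels).

/d/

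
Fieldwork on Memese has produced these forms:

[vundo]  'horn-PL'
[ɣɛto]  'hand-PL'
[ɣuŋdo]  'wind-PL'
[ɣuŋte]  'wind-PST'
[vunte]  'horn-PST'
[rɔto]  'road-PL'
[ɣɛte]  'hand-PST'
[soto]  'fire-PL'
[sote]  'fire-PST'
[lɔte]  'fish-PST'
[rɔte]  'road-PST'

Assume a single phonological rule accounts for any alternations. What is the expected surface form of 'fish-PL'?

[lɔto]

The PL suffix surfaces as [-do] and [-to], depending on the final segment of the stem.
The PST suffix, which begins with [t], is invariant after every stem; so [t] is not altered by any rule here.
So the underlying form is /-do/, and voiced stops become voiceless after a vowel.
After 'fish', which ends in a vowel, the suffix surfaces as [-to], giving [lɔto].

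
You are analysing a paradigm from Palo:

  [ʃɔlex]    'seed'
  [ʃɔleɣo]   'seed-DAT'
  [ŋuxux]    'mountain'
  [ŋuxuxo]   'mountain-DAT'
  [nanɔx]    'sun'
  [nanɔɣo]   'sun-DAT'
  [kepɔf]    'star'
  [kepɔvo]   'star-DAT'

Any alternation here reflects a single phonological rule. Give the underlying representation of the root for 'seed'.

'seed' shows [x] ~ [ɣ] at the end of the stem ([ʃɔlex] vs [ʃɔleɣo]).
If /x/ were underlying and a rule turned it into [ɣ] before the DAT suffix, 'mountain' would also alternate; but it has [x] in both [ŋuxux] and [ŋuxuxo].
The alternation reflects word-final obstruent devoicing: voiced obstruents become voiceless word-finally. /ɣ/ is underlying.

/ʃɔleɣ/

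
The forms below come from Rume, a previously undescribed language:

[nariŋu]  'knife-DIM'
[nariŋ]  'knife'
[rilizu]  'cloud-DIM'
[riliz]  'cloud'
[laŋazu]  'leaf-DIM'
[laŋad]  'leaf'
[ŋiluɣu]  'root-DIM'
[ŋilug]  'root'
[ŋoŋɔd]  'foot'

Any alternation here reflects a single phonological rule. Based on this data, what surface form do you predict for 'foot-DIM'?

In [laŋazu] and [laŋad] the final segment of 'leaf' alternates: [z] ~ [d].
But 'cloud' keeps [z] in both environments ([rilizu], [riliz]), so there is no rule changing /z/ to [d] in isolation.
The underlying segment must be /d/; voiced stops become fricatives between vowels, yielding [z] there.
From [ŋoŋɔd] the stem 'foot' is /ŋoŋɔd/; between vowels this yields [ŋoŋɔzu].

[ŋoŋɔzu]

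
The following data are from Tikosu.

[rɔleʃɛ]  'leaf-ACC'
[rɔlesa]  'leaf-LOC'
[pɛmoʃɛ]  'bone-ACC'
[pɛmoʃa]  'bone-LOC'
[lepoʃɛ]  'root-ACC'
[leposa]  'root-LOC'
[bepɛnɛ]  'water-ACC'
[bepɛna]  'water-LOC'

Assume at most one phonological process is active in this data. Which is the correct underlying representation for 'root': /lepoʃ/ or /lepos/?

The root 'root' surfaces as [lepoʃɛ] and [leposa], with a stem-final [ʃ] ~ [s] alternation.
The stem 'bone' ([pɛmoʃɛ], [pɛmoʃa]) shows [ʃ] unchanged in both environments, so [ʃ] cannot be basic with [s] derived before the LOC suffix.
The alternation reflects palatalization before a front vowel: /s/ becomes palato-alveolar [ʃ] before a front vowel. /s/ is underlying.

/lepos/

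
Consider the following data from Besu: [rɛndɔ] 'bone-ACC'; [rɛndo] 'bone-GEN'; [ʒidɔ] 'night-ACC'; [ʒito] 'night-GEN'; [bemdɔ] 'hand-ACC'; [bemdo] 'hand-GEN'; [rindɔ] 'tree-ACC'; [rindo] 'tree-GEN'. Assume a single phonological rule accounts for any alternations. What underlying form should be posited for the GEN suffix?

The GEN suffix surfaces as [-do] and [-to], depending on the final segment of the stem.
By contrast the ACC suffix keeps its initial [d] throughout — that segment must be underlying.
So the underlying form is /-to/, and voiceless stops become voiced after a nasal.

/-to/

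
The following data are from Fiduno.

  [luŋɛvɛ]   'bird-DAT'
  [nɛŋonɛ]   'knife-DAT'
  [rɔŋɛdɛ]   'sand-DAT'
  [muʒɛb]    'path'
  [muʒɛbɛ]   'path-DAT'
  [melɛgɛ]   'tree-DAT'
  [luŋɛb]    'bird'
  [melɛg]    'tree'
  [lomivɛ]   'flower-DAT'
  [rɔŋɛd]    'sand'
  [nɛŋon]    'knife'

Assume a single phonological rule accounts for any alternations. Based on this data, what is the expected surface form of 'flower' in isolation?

[lomib]

'bird' shows [b] ~ [v] at the end of the stem ([luŋɛb] vs [luŋɛvɛ]).
But 'path' keeps [b] in both environments ([muʒɛb], [muʒɛbɛ]), so there is no rule changing /b/ to [v] before the DAT suffix.
So /v/ is underlying, and a rule of word-final hardening — voiced fricatives become stops word-finally — gives [b].
The one attested form of 'flower', [lomivɛ], shows underlying /lomiv/. Applying the same rule word-finally gives [lomib].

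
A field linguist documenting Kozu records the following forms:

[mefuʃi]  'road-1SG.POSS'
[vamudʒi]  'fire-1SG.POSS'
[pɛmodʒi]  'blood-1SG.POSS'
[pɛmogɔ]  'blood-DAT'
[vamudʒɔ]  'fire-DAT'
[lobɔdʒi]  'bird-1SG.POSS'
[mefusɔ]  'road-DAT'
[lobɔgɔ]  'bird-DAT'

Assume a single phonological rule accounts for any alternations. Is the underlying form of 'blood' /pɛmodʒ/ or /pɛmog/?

/pɛmog/

In [pɛmogɔ] and [pɛmodʒi] the final segment of 'blood' alternates: [g] ~ [dʒ].
But 'fire' keeps [dʒ] in both environments ([vamudʒɔ], [vamudʒi]), so there is no rule changing /dʒ/ to [g] before the DAT suffix.
The alternation reflects palatalization before a front vowel: /g/ and /s/ become palato-alveolar [dʒ] and [ʃ] before a front vowel. /g/ is underlying.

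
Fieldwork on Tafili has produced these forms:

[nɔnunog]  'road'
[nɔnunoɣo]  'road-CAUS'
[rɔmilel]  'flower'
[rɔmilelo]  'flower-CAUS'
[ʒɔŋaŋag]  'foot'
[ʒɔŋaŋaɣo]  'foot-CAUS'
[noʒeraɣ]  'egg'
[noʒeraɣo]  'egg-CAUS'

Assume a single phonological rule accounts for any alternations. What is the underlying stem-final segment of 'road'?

/g/

'road' shows [g] ~ [ɣ] at the end of the stem ([nɔnunog] vs [nɔnunoɣo]).
Compare 'egg', with invariant [ɣ] in [noʒeraɣ] and [noʒeraɣo]: an analysis with underlying /ɣ/ and a rule producing [g] in isolation would wrongly predict alternation here too.
The alternation reflects intervocalic spirantization: voiced stops become fricatives between vowels. /g/ is underlying.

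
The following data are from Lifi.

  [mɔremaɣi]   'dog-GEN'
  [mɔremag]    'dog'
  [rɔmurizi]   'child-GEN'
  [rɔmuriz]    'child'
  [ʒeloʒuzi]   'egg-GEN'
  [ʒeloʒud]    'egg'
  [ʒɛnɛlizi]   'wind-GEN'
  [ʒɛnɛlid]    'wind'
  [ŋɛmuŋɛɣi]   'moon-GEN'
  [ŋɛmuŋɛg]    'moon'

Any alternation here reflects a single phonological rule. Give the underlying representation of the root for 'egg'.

/ʒeloʒud/

'egg' shows [z] ~ [d] at the end of the stem ([ʒeloʒuzi] vs [ʒeloʒud]).
The stem 'child' ([rɔmurizi], [rɔmuriz]) shows [z] unchanged in both environments, so [z] cannot be basic with [d] derived in isolation.
The underlying segment must be /d/; voiced stops become fricatives between vowels, yielding [z] there.
Hence 'egg' is /ʒeloʒud/ underlyingly.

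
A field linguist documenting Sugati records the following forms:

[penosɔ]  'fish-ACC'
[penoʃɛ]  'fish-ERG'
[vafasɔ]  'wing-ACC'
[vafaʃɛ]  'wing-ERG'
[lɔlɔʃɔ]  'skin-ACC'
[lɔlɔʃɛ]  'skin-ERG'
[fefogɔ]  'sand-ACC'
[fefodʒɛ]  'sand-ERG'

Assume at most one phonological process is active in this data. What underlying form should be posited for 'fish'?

/penos/

The root 'fish' surfaces as [penosɔ] and [penoʃɛ], with a stem-final [s] ~ [ʃ] alternation.
Compare 'skin', with invariant [ʃ] in [lɔlɔʃɔ] and [lɔlɔʃɛ]: an analysis with underlying /ʃ/ and a rule producing [s] before the ACC suffix would wrongly predict alternation here too.
The alternation reflects palatalization before a front vowel: /g/ and /s/ become palato-alveolar [dʒ] and [ʃ] before a front vowel. /s/ is underlying.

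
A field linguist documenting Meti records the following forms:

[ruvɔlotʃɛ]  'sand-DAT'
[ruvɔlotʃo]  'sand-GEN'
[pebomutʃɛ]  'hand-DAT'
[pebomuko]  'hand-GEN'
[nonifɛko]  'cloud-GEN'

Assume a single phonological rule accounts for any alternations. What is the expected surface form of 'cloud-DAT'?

The stem for 'hand' ends in [tʃ] in [pebomutʃɛ] but [k] in [pebomuko].
If /tʃ/ were underlying and a rule turned it into [k] before the GEN suffix, 'sand' would also alternate; but it has [tʃ] in both [ruvɔlotʃɛ] and [ruvɔlotʃo].
The underlying segment must be /k/; /k/ becomes palato-alveolar [tʃ] before a front vowel, yielding [tʃ] there.
From [nonifɛko] the stem 'cloud' is /nonifɛk/; before a front vowel this yields [nonifɛtʃɛ].

[nonifɛtʃɛ]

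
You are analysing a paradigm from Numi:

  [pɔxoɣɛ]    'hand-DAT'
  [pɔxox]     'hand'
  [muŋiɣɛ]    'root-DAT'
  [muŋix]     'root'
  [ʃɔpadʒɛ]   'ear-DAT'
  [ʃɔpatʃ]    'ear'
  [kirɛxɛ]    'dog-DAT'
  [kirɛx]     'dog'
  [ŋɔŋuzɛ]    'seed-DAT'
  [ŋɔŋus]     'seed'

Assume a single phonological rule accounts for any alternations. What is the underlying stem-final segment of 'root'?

The root 'root' surfaces as [muŋiɣɛ] and [muŋix], with a stem-final [ɣ] ~ [x] alternation.
If /x/ were underlying and a rule turned it into [ɣ] before the DAT suffix, 'dog' would also alternate; but it has [x] in both [kirɛxɛ] and [kirɛx].
The underlying segment must be /ɣ/; voiced obstruents become voiceless word-finally, yielding [x] there.

/ɣ/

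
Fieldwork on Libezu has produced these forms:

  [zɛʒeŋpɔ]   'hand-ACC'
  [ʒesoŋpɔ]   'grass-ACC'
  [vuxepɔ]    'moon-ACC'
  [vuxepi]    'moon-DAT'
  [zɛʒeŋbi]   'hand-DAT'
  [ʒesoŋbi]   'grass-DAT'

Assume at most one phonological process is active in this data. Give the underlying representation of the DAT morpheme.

/-bi/

The DAT morpheme has two allomorphs, [-bi] and [-pi].
The ACC suffix, which begins with [p], is invariant after every stem; so [p] is not altered by any rule here.
So the underlying form is /-bi/, and voiced stops become voiceless after a vowel.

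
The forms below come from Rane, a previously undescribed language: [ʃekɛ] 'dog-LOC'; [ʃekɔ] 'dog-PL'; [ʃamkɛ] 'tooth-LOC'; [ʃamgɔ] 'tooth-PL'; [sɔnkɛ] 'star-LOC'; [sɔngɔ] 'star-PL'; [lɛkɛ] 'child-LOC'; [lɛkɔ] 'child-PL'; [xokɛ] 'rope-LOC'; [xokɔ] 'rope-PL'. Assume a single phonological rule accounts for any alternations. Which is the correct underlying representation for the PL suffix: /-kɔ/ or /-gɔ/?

/-gɔ/

The PL suffix surfaces as [-gɔ] and [-kɔ], depending on the final segment of the stem.
The LOC suffix, which begins with [k], is invariant after every stem; so [k] is not altered by any rule here.
So the underlying form is /-gɔ/, and voiced stops become voiceless after a vowel.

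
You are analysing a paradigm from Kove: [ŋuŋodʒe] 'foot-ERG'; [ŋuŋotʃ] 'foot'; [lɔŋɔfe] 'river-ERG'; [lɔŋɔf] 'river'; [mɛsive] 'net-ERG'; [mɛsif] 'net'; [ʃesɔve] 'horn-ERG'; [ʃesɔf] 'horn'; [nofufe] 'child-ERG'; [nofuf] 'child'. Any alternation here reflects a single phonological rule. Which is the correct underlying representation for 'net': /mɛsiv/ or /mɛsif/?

The stem for 'net' ends in [v] in [mɛsive] but [f] in [mɛsif].
If /f/ were underlying and a rule turned it into [v] before the ERG suffix, 'child' would also alternate; but it has [f] in both [nofufe] and [nofuf].
The underlying segment must be /v/; voiced obstruents become voiceless word-finally, yielding [f] there.

/mɛsiv/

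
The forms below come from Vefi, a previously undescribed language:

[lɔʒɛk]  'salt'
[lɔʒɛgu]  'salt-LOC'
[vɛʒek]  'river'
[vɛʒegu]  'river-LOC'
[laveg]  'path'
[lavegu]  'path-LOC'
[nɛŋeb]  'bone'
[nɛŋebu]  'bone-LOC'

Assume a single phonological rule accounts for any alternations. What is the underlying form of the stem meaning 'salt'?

/lɔʒɛk/

In [lɔʒɛk] and [lɔʒɛgu] the final segment of 'salt' alternates: [k] ~ [g].
The stem 'path' ([laveg], [lavegu]) shows [g] unchanged in both environments, so [g] cannot be basic with [k] derived in isolation.
The underlying segment must be /k/; voiceless stops become voiced between vowels, yielding [g] there.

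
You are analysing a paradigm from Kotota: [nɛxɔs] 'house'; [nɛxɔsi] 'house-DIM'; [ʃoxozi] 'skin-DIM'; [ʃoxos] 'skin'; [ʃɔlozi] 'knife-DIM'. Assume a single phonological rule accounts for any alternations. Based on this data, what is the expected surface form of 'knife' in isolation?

The root 'skin' surfaces as [ʃoxos] and [ʃoxozi], with a stem-final [s] ~ [z] alternation.
The stem 'house' ([nɛxɔs], [nɛxɔsi]) shows [s] unchanged in both environments, so [s] cannot be basic with [z] derived before the DIM suffix.
The underlying segment must be /z/; voiced obstruents become voiceless word-finally, yielding [s] there.
From [ʃɔlozi] the stem 'knife' is /ʃɔloz/; word-finally this yields [ʃɔlos].

[ʃɔlos]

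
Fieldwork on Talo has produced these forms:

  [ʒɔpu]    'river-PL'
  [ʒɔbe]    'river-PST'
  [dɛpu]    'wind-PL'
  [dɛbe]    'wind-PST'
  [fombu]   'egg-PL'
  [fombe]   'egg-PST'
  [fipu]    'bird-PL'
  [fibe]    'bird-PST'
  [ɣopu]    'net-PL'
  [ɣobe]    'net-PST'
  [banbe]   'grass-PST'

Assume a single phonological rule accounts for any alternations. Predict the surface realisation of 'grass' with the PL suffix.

[banbu]

The PL suffix surfaces as [-bu] and [-pu], depending on the final segment of the stem.
The PST suffix, which begins with [b], is invariant after every stem; so [b] is not altered by any rule here.
So the underlying form is /-pu/, and voiceless stops become voiced after a nasal.
After 'grass', which ends in a nasal, the suffix surfaces as [-bu], giving [banbu].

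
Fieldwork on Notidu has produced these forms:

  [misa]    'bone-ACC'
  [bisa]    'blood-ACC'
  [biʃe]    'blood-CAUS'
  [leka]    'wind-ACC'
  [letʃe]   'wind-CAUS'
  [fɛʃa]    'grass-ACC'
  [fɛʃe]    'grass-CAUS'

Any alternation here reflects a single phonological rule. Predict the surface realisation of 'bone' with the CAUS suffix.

The root 'blood' surfaces as [bisa] and [biʃe], with a stem-final [s] ~ [ʃ] alternation.
The stem 'grass' ([fɛʃa], [fɛʃe]) shows [ʃ] unchanged in both environments, so [ʃ] cannot be basic with [s] derived before the ACC suffix.
The alternation reflects palatalization before a front vowel: /k/ and /s/ become palato-alveolar [tʃ] and [ʃ] before a front vowel. /s/ is underlying.
From [misa] the stem 'bone' is /mis/; before a front vowel this yields [miʃe].

[miʃe]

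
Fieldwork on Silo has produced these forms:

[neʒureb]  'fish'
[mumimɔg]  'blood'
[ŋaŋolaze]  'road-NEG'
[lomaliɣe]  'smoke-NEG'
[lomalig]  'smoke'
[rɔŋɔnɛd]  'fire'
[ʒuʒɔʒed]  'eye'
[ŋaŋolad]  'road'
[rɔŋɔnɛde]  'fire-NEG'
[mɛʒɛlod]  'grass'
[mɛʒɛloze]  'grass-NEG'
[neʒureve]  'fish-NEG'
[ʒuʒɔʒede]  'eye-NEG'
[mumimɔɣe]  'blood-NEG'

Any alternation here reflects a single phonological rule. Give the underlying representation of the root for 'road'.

/ŋaŋolaz/

The root 'road' surfaces as [ŋaŋolad] and [ŋaŋolaze], with a stem-final [d] ~ [z] alternation.
If /d/ were underlying and a rule turned it into [z] before the NEG suffix, 'fire' would also alternate; but it has [d] in both [rɔŋɔnɛd] and [rɔŋɔnɛde].
The alternation reflects word-final hardening: voiced fricatives become stops word-finally. /z/ is underlying.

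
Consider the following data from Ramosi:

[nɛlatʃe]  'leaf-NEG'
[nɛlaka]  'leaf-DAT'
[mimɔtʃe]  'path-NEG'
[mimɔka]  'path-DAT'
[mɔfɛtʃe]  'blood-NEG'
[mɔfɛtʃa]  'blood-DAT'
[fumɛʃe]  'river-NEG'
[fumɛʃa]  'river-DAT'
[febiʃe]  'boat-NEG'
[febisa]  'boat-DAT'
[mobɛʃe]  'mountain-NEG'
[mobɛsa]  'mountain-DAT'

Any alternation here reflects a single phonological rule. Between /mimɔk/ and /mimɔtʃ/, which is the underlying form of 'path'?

The root 'path' surfaces as [mimɔtʃe] and [mimɔka], with a stem-final [tʃ] ~ [k] alternation.
If /tʃ/ were underlying and a rule turned it into [k] before the DAT suffix, 'blood' would also alternate; but it has [tʃ] in both [mɔfɛtʃe] and [mɔfɛtʃa].
So /k/ is underlying, and a rule of palatalization before a front vowel — /k/ and /s/ become palato-alveolar [tʃ] and [ʃ] before a front vowel — gives [tʃ].

/mimɔk/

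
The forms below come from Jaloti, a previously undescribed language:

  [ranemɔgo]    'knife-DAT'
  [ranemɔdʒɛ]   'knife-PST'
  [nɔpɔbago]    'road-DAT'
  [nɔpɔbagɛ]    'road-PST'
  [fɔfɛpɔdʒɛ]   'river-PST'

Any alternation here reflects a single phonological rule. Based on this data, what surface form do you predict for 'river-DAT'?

[fɔfɛpɔgo]

'knife' shows [g] ~ [dʒ] at the end of the stem ([ranemɔgo] vs [ranemɔdʒɛ]).
The stem 'road' ([nɔpɔbago], [nɔpɔbagɛ]) shows [g] unchanged in both environments, so [g] cannot be basic with [dʒ] derived before the PST suffix.
So /dʒ/ is underlying, and a rule of depalatalization — palato-alveolar /dʒ/ becomes [g] when no front vowel follows — gives [g].
From [fɔfɛpɔdʒɛ] the stem 'river' is /fɔfɛpɔdʒ/; when no front vowel follows this yields [fɔfɛpɔgo].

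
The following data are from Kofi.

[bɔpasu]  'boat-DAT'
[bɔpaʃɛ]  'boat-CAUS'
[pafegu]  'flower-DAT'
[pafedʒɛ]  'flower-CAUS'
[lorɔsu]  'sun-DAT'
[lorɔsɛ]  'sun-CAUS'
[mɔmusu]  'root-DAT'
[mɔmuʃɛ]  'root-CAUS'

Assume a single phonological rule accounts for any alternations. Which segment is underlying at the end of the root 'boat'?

/ʃ/

The stem for 'boat' ends in [s] in [bɔpasu] but [ʃ] in [bɔpaʃɛ].
But 'sun' keeps [s] in both environments ([lorɔsu], [lorɔsɛ]), so there is no rule changing /s/ to [ʃ] before the CAUS suffix.
The alternation reflects depalatalization: palato-alveolar /dʒ/ and /ʃ/ become [g] and [s] when no front vowel follows. /ʃ/ is underlying.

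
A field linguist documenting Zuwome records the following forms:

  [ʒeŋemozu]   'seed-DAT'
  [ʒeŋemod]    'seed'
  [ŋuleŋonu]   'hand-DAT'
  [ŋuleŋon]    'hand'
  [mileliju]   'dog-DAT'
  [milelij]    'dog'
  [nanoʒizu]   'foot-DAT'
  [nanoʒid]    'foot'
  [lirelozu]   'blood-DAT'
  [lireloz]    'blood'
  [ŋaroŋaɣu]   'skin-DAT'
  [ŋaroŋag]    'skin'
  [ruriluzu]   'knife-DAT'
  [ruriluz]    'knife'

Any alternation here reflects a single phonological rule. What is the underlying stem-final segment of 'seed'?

/d/

In [ʒeŋemozu] and [ʒeŋemod] the final segment of 'seed' alternates: [z] ~ [d].
If /z/ were underlying and a rule turned it into [d] in isolation, 'blood' would also alternate; but it has [z] in both [lirelozu] and [lireloz].
The alternation reflects intervocalic spirantization: voiced stops become fricatives between vowels. /d/ is underlying.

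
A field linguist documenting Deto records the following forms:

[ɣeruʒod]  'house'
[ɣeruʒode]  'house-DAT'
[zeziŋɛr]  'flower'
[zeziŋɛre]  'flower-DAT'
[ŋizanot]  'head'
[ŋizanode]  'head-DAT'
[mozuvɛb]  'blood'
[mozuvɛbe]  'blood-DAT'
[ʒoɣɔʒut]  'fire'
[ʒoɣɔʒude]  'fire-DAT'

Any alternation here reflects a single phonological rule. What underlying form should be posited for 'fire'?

/ʒoɣɔʒut/

In [ʒoɣɔʒut] and [ʒoɣɔʒude] the final segment of 'fire' alternates: [t] ~ [d].
Compare 'house', with invariant [d] in [ɣeruʒod] and [ɣeruʒode]: an analysis with underlying /d/ and a rule producing [t] in isolation would wrongly predict alternation here too.
The alternation reflects intervocalic voicing: voiceless stops become voiced between vowels. /t/ is underlying.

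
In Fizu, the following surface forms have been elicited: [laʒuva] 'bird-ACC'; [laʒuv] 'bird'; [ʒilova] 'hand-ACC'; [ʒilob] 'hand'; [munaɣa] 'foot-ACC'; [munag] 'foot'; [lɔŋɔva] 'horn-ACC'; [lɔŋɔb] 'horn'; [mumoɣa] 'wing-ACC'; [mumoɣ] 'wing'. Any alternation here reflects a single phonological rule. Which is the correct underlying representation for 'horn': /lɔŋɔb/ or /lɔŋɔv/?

In [lɔŋɔva] and [lɔŋɔb] the final segment of 'horn' alternates: [v] ~ [b].
If /v/ were underlying and a rule turned it into [b] in isolation, 'bird' would also alternate; but it has [v] in both [laʒuva] and [laʒuv].
Therefore /b/ is basic and [v] is derived by intervocalic spirantization (voiced stops become fricatives between vowels).

/lɔŋɔb/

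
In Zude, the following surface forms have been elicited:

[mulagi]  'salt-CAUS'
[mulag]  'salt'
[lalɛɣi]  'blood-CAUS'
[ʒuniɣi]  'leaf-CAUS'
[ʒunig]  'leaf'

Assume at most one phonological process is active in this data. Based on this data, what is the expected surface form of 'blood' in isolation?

The root 'leaf' surfaces as [ʒuniɣi] and [ʒunig], with a stem-final [ɣ] ~ [g] alternation.
If /g/ were underlying and a rule turned it into [ɣ] before the CAUS suffix, 'salt' would also alternate; but it has [g] in both [mulagi] and [mulag].
So /ɣ/ is underlying, and a rule of word-final hardening — voiced fricatives become stops word-finally — gives [g].
The one attested form of 'blood', [lalɛɣi], shows underlying /lalɛɣ/. Applying the same rule word-finally gives [lalɛg].

[lalɛg]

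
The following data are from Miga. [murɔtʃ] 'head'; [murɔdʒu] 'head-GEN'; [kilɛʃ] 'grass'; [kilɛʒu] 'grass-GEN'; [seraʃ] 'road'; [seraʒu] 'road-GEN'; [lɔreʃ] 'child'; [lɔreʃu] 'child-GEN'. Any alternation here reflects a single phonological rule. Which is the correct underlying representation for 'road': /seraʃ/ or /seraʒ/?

The root 'road' surfaces as [seraʃ] and [seraʒu], with a stem-final [ʃ] ~ [ʒ] alternation.
But 'child' keeps [ʃ] in both environments ([lɔreʃ], [lɔreʃu]), so there is no rule changing /ʃ/ to [ʒ] before the GEN suffix.
The underlying segment must be /ʒ/; voiced obstruents become voiceless word-finally, yielding [ʃ] there.

/seraʒ/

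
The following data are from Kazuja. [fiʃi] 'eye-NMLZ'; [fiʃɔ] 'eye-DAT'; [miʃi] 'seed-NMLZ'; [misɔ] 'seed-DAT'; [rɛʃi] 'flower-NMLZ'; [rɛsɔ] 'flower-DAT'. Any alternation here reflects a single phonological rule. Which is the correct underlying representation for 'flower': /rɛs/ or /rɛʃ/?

/rɛs/

In [rɛʃi] and [rɛsɔ] the final segment of 'flower' alternates: [ʃ] ~ [s].
If /ʃ/ were underlying and a rule turned it into [s] before the DAT suffix, 'eye' would also alternate; but it has [ʃ] in both [fiʃi] and [fiʃɔ].
The underlying segment must be /s/; /s/ becomes palato-alveolar [ʃ] before a front vowel, yielding [ʃ] there.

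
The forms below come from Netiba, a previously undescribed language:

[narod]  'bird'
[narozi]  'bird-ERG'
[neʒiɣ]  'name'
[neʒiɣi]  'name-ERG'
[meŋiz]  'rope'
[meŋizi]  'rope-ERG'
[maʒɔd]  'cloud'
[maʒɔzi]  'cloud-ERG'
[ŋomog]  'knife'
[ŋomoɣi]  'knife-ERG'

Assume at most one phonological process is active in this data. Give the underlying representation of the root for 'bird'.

'bird' shows [d] ~ [z] at the end of the stem ([narod] vs [narozi]).
If /z/ were underlying and a rule turned it into [d] in isolation, 'rope' would also alternate; but it has [z] in both [meŋiz] and [meŋizi].
The alternation reflects intervocalic spirantization: voiced stops become fricatives between vowels. /d/ is underlying.
So 'bird' = /narod/.

/narod/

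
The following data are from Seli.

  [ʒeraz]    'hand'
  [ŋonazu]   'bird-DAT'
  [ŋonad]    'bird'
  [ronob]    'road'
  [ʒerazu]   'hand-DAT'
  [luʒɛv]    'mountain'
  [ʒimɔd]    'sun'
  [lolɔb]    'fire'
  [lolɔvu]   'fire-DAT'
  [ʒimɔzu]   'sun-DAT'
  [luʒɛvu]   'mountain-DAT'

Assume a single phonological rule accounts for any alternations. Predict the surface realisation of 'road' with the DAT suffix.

In [lolɔb] and [lolɔvu] the final segment of 'fire' alternates: [b] ~ [v].
If /v/ were underlying and a rule turned it into [b] in isolation, 'mountain' would also alternate; but it has [v] in both [luʒɛv] and [luʒɛvu].
Therefore /b/ is basic and [v] is derived by intervocalic spirantization (voiced stops become fricatives between vowels).
The one attested form of 'road', [ronob], shows underlying /ronob/. Applying the same rule between vowels gives [ronovu].

[ronovu]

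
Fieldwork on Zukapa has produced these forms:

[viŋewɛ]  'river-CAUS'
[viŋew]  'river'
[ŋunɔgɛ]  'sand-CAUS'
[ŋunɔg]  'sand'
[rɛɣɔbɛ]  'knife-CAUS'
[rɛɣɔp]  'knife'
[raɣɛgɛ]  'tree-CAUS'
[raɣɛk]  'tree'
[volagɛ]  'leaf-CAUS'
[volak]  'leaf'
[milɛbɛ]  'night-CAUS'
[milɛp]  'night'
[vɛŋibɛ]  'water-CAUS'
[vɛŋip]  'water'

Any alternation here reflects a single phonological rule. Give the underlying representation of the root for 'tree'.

The root 'tree' surfaces as [raɣɛgɛ] and [raɣɛk], with a stem-final [g] ~ [k] alternation.
The stem 'sand' ([ŋunɔgɛ], [ŋunɔg]) shows [g] unchanged in both environments, so [g] cannot be basic with [k] derived in isolation.
The alternation reflects intervocalic voicing: voiceless stops become voiced between vowels. /k/ is underlying.

/raɣɛk/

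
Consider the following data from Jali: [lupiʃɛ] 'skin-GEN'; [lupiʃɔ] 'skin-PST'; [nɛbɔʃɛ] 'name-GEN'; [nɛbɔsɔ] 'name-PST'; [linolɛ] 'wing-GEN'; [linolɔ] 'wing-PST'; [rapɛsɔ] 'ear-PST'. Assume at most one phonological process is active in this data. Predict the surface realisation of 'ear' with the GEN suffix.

[rapɛʃɛ]

'name' shows [ʃ] ~ [s] at the end of the stem ([nɛbɔʃɛ] vs [nɛbɔsɔ]).
The stem 'skin' ([lupiʃɛ], [lupiʃɔ]) shows [ʃ] unchanged in both environments, so [ʃ] cannot be basic with [s] derived before the PST suffix.
So /s/ is underlying, and a rule of palatalization before a front vowel — /s/ becomes palato-alveolar [ʃ] before a front vowel — gives [ʃ].
From [rapɛsɔ] the stem 'ear' is /rapɛs/; before a front vowel this yields [rapɛʃɛ].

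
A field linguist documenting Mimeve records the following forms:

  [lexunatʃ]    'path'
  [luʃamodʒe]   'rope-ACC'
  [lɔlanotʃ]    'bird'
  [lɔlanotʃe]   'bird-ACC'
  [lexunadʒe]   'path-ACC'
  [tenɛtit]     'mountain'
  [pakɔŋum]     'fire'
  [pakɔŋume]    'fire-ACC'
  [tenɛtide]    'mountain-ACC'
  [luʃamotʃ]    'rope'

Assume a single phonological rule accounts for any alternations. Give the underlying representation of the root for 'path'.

/lexunadʒ/

'path' shows [dʒ] ~ [tʃ] at the end of the stem ([lexunadʒe] vs [lexunatʃ]).
The stem 'bird' ([lɔlanotʃe], [lɔlanotʃ]) shows [tʃ] unchanged in both environments, so [tʃ] cannot be basic with [dʒ] derived before the ACC suffix.
Therefore /dʒ/ is basic and [tʃ] is derived by word-final obstruent devoicing (voiced obstruents become voiceless word-finally).
So 'path' = /lexunadʒ/.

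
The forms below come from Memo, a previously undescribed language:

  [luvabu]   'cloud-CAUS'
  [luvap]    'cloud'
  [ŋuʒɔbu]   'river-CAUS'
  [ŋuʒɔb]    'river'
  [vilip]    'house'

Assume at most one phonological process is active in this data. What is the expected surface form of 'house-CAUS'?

The stem for 'cloud' ends in [p] in [luvap] but [b] in [luvabu].
The stem 'river' ([ŋuʒɔb], [ŋuʒɔbu]) shows [b] unchanged in both environments, so [b] cannot be basic with [p] derived in isolation.
So /p/ is underlying, and a rule of intervocalic voicing — voiceless stops become voiced between vowels — gives [b].
The one attested form of 'house', [vilip], shows underlying /vilip/. Applying the same rule between vowels gives [vilibu].

[vilibu]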